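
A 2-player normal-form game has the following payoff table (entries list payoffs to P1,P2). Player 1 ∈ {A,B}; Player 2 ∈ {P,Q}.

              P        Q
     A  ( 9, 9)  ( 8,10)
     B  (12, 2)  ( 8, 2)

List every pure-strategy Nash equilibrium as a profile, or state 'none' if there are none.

Nash profiles: (A,Q), (B,P), (B,Q)

(A,P): not NE [P1→B gives 12>9; P2→Q gives 10>9]
(A,Q): NE
(B,P): NE
(B,Q): NE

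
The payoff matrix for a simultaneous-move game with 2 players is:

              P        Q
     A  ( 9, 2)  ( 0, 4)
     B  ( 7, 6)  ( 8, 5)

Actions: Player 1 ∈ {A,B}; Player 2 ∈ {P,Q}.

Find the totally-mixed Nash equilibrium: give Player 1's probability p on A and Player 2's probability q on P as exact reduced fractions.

P1 indiff ⇒ q·9+(1-q)·0 = q·7+(1-q)·8 ⇒ q(2) = (1-q)(8) ⇒ q = 4/5
P2 indiff ⇒ p·2+(1-p)·6 = p·4+(1-p)·5 ⇒ p(-2) = (1-p)(-1) ⇒ p = 1/3

p=1/3, q=4/5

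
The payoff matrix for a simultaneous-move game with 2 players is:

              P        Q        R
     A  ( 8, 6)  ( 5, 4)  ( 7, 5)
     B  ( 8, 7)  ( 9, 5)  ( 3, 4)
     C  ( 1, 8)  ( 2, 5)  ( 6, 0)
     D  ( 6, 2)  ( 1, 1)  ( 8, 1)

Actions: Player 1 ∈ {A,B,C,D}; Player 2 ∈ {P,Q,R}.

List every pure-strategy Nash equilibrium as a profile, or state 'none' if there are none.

(A,P): NE
(A,Q): not NE [P1→B gives 9>5; P2→P gives 6>4]
(A,R): not NE [P1→D gives 8>7; P2→P gives 6>5]
(B,P): NE
(B,Q): not NE [P2→P gives 7>5]
(B,R): not NE [P1→D gives 8>3; P2→P gives 7>4]
(C,P): not NE [P1→B gives 8>1]
(C,Q): not NE [P1→B gives 9>2; P2→P gives 8>5]
(C,R): not NE [P1→D gives 8>6; P2→P gives 8>0]
(D,P): not NE [P1→B gives 8>6]
(D,Q): not NE [P1→B gives 9>1; P2→P gives 2>1]
(D,R): not NE [P2→P gives 2>1]

NE set: (A,P), (B,P)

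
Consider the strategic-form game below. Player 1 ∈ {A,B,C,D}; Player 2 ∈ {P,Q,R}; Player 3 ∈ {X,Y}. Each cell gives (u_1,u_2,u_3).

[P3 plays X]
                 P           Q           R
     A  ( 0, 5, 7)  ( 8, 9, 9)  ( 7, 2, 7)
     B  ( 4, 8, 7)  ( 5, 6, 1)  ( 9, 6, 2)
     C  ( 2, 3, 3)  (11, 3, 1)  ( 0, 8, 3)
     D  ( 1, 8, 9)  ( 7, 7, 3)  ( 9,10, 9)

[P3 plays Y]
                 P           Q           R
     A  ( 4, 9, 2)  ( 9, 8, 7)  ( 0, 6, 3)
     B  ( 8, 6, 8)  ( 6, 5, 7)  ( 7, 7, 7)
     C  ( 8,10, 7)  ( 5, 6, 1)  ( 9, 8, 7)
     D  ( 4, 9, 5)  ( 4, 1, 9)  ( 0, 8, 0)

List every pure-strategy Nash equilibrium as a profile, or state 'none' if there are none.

(A,P,X): not NE [P1→B gives 4>0; P2→Q gives 9>5]
(A,P,Y): not NE [P1→C gives 8>4; P3→X gives 7>2]
(A,Q,X): not NE [P1→C gives 11>8]
(A,Q,Y): not NE [P2→P gives 9>8; P3→X gives 9>7]
(A,R,X): not NE [P1→D gives 9>7; P2→Q gives 9>2]
(A,R,Y): not NE [P1→C gives 9>0; P2→P gives 9>6; P3→X gives 7>3]
(B,P,X): not NE [P3→Y gives 8>7]
(B,P,Y): not NE [P2→R gives 7>6]
(B,Q,X): not NE [P1→C gives 11>5; P2→P gives 8>6; P3→Y gives 7>1]
(B,Q,Y): not NE [P1→A gives 9>6; P2→R gives 7>5]
(B,R,X): not NE [P2→P gives 8>6; P3→Y gives 7>2]
(B,R,Y): not NE [P1→C gives 9>7]
(C,P,X): not NE [P1→B gives 4>2; P2→R gives 8>3; P3→Y gives 7>3]
(C,P,Y): NE
(C,Q,X): not NE [P2→R gives 8>3]
(C,Q,Y): not NE [P1→A gives 9>5; P2→P gives 10>6]
(C,R,X): not NE [P1→D gives 9>0; P3→Y gives 7>3]
(C,R,Y): not NE [P2→P gives 10>8]
(D,P,X): not NE [P1→B gives 4>1; P2→R gives 10>8]
(D,P,Y): not NE [P1→C gives 8>4; P3→X gives 9>5]
(D,Q,X): not NE [P1→C gives 11>7; P2→R gives 10>7; P3→Y gives 9>3]
(D,Q,Y): not NE [P1→A gives 9>4; P2→P gives 9>1]
(D,R,X): NE
(D,R,Y): not NE [P1→C gives 9>0; P2→P gives 9>8; P3→X gives 9>0]

Nash profiles: (C,P,Y), (D,R,X)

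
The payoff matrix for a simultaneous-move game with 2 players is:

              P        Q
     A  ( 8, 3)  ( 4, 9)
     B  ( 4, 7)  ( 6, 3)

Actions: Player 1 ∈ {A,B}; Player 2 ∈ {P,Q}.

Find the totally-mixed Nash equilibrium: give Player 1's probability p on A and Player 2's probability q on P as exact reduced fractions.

P1 indiff ⇒ q·8+(1-q)·4 = q·4+(1-q)·6 ⇒ q(4) = (1-q)(2) ⇒ q = 1/3
P2 indiff ⇒ p·3+(1-p)·7 = p·9+(1-p)·3 ⇒ p(-6) = (1-p)(-4) ⇒ p = 2/5

P1 mixes 2/5 on A; P2 mixes 1/3 on P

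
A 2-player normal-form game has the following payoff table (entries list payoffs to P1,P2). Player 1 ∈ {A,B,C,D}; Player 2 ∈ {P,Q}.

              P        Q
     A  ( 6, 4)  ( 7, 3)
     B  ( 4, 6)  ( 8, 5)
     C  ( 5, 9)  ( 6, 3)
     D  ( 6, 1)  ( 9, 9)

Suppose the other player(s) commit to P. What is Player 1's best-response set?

P1 best: {A,D}

u_1(A vs P) = 6
u_1(B vs P) = 4
u_1(C vs P) = 5
u_1(D vs P) = 6
max payoff 6 at {A,D}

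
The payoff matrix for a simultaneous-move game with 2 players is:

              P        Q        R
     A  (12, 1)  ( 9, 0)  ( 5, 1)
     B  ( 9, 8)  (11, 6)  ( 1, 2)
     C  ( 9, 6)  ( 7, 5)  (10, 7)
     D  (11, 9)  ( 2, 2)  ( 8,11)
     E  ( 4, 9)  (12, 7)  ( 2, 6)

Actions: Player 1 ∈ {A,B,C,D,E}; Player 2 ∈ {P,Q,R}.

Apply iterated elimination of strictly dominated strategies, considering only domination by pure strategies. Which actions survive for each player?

Remaining: P1:{A,C,D} P2:{P,R}

P2 drop Q (P beats it: A:1>0 B:8>6 C:6>5 D:9>2 E:9>7)
P1 drop B (A beats it: P:12>9 R:5>1)
P1 drop E (A beats it: P:12>4 R:5>2)
P1→{A,C,D} P2→{P,R}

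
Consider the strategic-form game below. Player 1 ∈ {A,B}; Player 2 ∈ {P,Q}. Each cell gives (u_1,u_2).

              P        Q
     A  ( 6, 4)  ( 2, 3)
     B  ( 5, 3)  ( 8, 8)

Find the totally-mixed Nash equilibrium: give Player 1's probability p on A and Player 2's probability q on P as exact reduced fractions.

P1 indiff ⇒ q·6+(1-q)·2 = q·5+(1-q)·8 ⇒ q(1) = (1-q)(6) ⇒ q = 6/7
P2 indiff ⇒ p·4+(1-p)·3 = p·3+(1-p)·8 ⇒ p(1) = (1-p)(5) ⇒ p = 5/6

(p,q) = (5/6, 6/7)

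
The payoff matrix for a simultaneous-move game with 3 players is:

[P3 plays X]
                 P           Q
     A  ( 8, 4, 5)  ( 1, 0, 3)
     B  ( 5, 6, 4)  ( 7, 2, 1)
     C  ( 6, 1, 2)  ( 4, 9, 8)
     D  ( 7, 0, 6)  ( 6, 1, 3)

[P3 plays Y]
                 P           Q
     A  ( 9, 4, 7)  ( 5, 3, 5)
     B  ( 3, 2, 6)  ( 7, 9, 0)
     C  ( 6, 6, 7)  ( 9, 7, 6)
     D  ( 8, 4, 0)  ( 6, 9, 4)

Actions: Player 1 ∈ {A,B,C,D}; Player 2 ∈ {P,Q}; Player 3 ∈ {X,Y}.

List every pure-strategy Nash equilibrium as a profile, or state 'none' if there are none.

Nash profiles: (A,P,Y)

(A,P,X): not NE [P3→Y gives 7>5]
(A,P,Y): NE
(A,Q,X): not NE [P1→B gives 7>1; P2→P gives 4>0; P3→Y gives 5>3]
(A,Q,Y): not NE [P1→C gives 9>5; P2→P gives 4>3]
(B,P,X): not NE [P1→A gives 8>5; P3→Y gives 6>4]
(B,P,Y): not NE [P1→A gives 9>3; P2→Q gives 9>2]
(B,Q,X): not NE [P2→P gives 6>2]
(B,Q,Y): not NE [P1→C gives 9>7; P3→X gives 1>0]
(C,P,X): not NE [P1→A gives 8>6; P2→Q gives 9>1; P3→Y gives 7>2]
(C,P,Y): not NE [P1→A gives 9>6; P2→Q gives 7>6]
(C,Q,X): not NE [P1→B gives 7>4]
(C,Q,Y): not NE [P3→X gives 8>6]
(D,P,X): not NE [P1→A gives 8>7; P2→Q gives 1>0]
(D,P,Y): not NE [P1→A gives 9>8; P2→Q gives 9>4; P3→X gives 6>0]
(D,Q,X): not NE [P1→B gives 7>6; P3→Y gives 4>3]
(D,Q,Y): not NE [P1→C gives 9>6]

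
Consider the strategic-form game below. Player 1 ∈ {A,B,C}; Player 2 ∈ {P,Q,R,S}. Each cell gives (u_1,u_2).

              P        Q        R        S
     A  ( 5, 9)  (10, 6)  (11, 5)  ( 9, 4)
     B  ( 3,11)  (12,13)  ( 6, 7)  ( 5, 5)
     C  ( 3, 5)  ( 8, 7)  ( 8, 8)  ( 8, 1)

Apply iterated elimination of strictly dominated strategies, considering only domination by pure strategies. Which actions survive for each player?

P1 drop C (A beats it: P:5>3 Q:10>8 R:11>8 S:9>8)
P2 drop R (P beats it: A:9>5 B:11>7)
P2 drop S (P beats it: A:9>4 B:11>5)
P1→{A,B} P2→{P,Q}

IESDS → P1:{A,B} P2:{P,Q}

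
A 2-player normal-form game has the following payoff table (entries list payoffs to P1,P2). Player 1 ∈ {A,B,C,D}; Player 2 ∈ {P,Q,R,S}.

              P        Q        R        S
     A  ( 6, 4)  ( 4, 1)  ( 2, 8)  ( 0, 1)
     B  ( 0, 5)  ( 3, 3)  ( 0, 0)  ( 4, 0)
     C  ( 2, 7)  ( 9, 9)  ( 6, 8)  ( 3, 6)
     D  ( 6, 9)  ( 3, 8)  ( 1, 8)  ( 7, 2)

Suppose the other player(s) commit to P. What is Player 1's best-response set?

argmax u_1 = {A,D}

u_1(A vs P) = 6
u_1(B vs P) = 0
u_1(C vs P) = 2
u_1(D vs P) = 6
max payoff 6 at {A,D}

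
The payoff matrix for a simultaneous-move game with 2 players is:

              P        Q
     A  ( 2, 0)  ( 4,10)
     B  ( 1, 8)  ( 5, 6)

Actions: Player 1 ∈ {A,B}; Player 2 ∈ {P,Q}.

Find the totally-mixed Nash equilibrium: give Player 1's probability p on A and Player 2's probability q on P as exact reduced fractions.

P1 mixes 1/6 on A; P2 mixes 1/2 on P

P1 indiff ⇒ q·2+(1-q)·4 = q·1+(1-q)·5 ⇒ q(1) = (1-q)(1) ⇒ q = 1/2
P2 indiff ⇒ p·0+(1-p)·8 = p·10+(1-p)·6 ⇒ p(-10) = (1-p)(-2) ⇒ p = 1/6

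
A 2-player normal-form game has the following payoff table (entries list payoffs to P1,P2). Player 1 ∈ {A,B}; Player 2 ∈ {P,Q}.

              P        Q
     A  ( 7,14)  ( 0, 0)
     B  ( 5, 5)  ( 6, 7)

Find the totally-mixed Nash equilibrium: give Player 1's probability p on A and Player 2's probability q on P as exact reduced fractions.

P1 indiff ⇒ q·7+(1-q)·0 = q·5+(1-q)·6 ⇒ q(2) = (1-q)(6) ⇒ q = 3/4
P2 indiff ⇒ p·14+(1-p)·5 = p·0+(1-p)·7 ⇒ p(14) = (1-p)(2) ⇒ p = 1/8

p=1/8, q=3/4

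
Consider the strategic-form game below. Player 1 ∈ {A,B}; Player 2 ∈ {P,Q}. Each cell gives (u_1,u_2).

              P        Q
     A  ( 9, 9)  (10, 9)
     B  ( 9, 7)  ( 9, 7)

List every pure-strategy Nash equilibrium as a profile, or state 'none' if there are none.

(A,P): NE
(A,Q): NE
(B,P): NE
(B,Q): not NE [P1→A gives 10>9]

PSNE = {(A,P), (A,Q), (B,P)}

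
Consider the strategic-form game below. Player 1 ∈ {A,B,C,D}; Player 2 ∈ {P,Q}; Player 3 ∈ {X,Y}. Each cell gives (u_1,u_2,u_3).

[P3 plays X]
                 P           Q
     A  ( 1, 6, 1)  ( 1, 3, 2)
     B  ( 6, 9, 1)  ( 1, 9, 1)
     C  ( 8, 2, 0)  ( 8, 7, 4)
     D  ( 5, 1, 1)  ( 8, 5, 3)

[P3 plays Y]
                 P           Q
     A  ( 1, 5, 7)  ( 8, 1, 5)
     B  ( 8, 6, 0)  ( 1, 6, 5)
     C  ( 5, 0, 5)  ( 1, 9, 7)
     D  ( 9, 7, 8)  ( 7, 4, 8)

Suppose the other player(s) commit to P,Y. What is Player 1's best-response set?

argmax u_1 = {D}

u_1(A vs P,Y) = 1
u_1(B vs P,Y) = 8
u_1(C vs P,Y) = 5
u_1(D vs P,Y) = 9
max payoff 9 at {D}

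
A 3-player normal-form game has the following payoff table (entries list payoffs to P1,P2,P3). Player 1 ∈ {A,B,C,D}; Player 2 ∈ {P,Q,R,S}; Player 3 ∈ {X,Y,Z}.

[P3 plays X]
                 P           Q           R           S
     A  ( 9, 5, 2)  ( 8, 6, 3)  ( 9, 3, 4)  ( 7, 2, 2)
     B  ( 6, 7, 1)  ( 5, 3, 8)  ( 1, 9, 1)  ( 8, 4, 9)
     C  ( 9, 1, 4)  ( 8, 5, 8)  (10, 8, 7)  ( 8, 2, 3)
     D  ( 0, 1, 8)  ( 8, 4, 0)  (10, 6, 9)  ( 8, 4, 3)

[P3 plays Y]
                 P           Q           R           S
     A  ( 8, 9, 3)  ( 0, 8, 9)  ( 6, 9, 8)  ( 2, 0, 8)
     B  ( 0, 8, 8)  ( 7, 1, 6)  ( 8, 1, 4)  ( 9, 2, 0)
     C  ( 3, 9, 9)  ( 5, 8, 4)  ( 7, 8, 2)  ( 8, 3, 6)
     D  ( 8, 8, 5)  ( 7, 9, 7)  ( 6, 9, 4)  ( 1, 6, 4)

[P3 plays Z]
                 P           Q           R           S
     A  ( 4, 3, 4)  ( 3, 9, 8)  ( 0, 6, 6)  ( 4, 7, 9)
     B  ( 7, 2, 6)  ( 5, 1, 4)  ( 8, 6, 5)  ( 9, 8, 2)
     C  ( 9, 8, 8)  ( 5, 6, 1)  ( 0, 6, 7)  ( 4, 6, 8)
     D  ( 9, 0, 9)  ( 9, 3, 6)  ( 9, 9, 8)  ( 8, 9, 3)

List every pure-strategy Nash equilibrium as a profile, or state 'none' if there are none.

NE set: (C,R,X), (D,Q,Y), (D,R,X)

(A,P,X): not NE [P2→Q gives 6>5; P3→Z gives 4>2]
(A,P,Y): not NE [P3→Z gives 4>3]
(A,P,Z): not NE [P1→D gives 9>4; P2→Q gives 9>3]
(A,Q,X): not NE [P3→Y gives 9>3]
(A,Q,Y): not NE [P1→D gives 7>0; P2→R gives 9>8]
(A,Q,Z): not NE [P1→D gives 9>3; P3→Y gives 9>8]
(A,R,X): not NE [P1→D gives 10>9; P2→Q gives 6>3; P3→Y gives 8>4]
(A,R,Y): not NE [P1→B gives 8>6]
(A,R,Z): not NE [P1→D gives 9>0; P2→Q gives 9>6; P3→Y gives 8>6]
(A,S,X): not NE [P1→D gives 8>7; P2→Q gives 6>2; P3→Z gives 9>2]
(A,S,Y): not NE [P1→B gives 9>2; P2→R gives 9>0; P3→Z gives 9>8]
(A,S,Z): not NE [P1→B gives 9>4; P2→Q gives 9>7]
(B,P,X): not NE [P1→C gives 9>6; P2→R gives 9>7; P3→Y gives 8>1]
(B,P,Y): not NE [P1→D gives 8>0]
(B,P,Z): not NE [P1→D gives 9>7; P2→S gives 8>2; P3→Y gives 8>6]
(B,Q,X): not NE [P1→D gives 8>5; P2→R gives 9>3]
(B,Q,Y): not NE [P2→P gives 8>1; P3→X gives 8>6]
(B,Q,Z): not NE [P1→D gives 9>5; P2→S gives 8>1; P3→X gives 8>4]
(B,R,X): not NE [P1→D gives 10>1; P3→Z gives 5>1]
(B,R,Y): not NE [P2→P gives 8>1; P3→Z gives 5>4]
(B,R,Z): not NE [P1→D gives 9>8; P2→S gives 8>6]
(B,S,X): not NE [P2→R gives 9>4]
(B,S,Y): not NE [P2→P gives 8>2; P3→X gives 9>0]
(B,S,Z): not NE [P3→X gives 9>2]
(C,P,X): not NE [P2→R gives 8>1; P3→Y gives 9>4]
(C,P,Y): not NE [P1→D gives 8>3]
(C,P,Z): not NE [P3→Y gives 9>8]
(C,Q,X): not NE [P2→R gives 8>5]
(C,Q,Y): not NE [P1→D gives 7>5; P2→P gives 9>8; P3→X gives 8>4]
(C,Q,Z): not NE [P1→D gives 9>5; P2→P gives 8>6; P3→X gives 8>1]
(C,R,X): NE
(C,R,Y): not NE [P1→B gives 8>7; P2→P gives 9>8; P3→Z gives 7>2]
(C,R,Z): not NE [P1→D gives 9>0; P2→P gives 8>6]
(C,S,X): not NE [P2→R gives 8>2; P3→Z gives 8>3]
(C,S,Y): not NE [P1→B gives 9>8; P2→P gives 9>3; P3→Z gives 8>6]
(C,S,Z): not NE [P1→B gives 9>4; P2→P gives 8>6]
(D,P,X): not NE [P1→C gives 9>0; P2→R gives 6>1; P3→Z gives 9>8]
(D,P,Y): not NE [P2→R gives 9>8; P3→Z gives 9>5]
(D,P,Z): not NE [P2→S gives 9>0]
(D,Q,X): not NE [P2→R gives 6>4; P3→Y gives 7>0]
(D,Q,Y): NE
(D,Q,Z): not NE [P2→S gives 9>3; P3→Y gives 7>6]
(D,R,X): NE
(D,R,Y): not NE [P1→B gives 8>6; P3→X gives 9>4]
(D,R,Z): not NE [P3→X gives 9>8]
(D,S,X): not NE [P2→R gives 6>4; P3→Y gives 4>3]
(D,S,Y): not NE [P1→B gives 9>1; P2→R gives 9>6]
(D,S,Z): not NE [P1→B gives 9>8; P3→Y gives 4>3]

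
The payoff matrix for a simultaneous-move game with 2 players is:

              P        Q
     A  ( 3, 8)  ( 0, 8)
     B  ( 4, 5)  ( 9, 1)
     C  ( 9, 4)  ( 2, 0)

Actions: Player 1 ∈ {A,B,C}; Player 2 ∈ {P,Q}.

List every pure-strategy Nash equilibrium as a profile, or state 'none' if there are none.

Nash profiles: (C,P)

(A,P): not NE [P1→C gives 9>3]
(A,Q): not NE [P1→B gives 9>0]
(B,P): not NE [P1→C gives 9>4]
(B,Q): not NE [P2→P gives 5>1]
(C,P): NE
(C,Q): not NE [P1→B gives 9>2; P2→P gives 4>0]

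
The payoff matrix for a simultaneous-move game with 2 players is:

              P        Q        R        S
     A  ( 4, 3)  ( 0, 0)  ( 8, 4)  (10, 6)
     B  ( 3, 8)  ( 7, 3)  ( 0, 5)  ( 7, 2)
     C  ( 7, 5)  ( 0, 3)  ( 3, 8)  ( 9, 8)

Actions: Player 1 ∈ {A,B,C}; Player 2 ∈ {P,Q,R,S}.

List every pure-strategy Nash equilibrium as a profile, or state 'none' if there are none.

(A,P): not NE [P1→C gives 7>4; P2→S gives 6>3]
(A,Q): not NE [P1→B gives 7>0; P2→S gives 6>0]
(A,R): not NE [P2→S gives 6>4]
(A,S): NE
(B,P): not NE [P1→C gives 7>3]
(B,Q): not NE [P2→P gives 8>3]
(B,R): not NE [P1→A gives 8>0; P2→P gives 8>5]
(B,S): not NE [P1→A gives 10>7; P2→P gives 8>2]
(C,P): not NE [P2→S gives 8>5]
(C,Q): not NE [P1→B gives 7>0; P2→S gives 8>3]
(C,R): not NE [P1→A gives 8>3]
(C,S): not NE [P1→A gives 10>9]

PSNE = {(A,S)}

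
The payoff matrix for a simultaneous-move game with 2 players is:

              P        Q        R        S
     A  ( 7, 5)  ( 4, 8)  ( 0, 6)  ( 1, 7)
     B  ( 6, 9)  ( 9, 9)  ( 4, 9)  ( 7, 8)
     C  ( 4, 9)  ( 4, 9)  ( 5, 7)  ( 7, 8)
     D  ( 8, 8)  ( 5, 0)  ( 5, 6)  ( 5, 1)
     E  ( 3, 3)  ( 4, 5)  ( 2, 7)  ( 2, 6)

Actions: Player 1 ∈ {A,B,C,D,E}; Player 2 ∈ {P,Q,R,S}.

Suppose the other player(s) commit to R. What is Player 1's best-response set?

u_1(A vs R) = 0
u_1(B vs R) = 4
u_1(C vs R) = 5
u_1(D vs R) = 5
u_1(E vs R) = 2
max payoff 5 at {C,D}

argmax u_1 = {C,D}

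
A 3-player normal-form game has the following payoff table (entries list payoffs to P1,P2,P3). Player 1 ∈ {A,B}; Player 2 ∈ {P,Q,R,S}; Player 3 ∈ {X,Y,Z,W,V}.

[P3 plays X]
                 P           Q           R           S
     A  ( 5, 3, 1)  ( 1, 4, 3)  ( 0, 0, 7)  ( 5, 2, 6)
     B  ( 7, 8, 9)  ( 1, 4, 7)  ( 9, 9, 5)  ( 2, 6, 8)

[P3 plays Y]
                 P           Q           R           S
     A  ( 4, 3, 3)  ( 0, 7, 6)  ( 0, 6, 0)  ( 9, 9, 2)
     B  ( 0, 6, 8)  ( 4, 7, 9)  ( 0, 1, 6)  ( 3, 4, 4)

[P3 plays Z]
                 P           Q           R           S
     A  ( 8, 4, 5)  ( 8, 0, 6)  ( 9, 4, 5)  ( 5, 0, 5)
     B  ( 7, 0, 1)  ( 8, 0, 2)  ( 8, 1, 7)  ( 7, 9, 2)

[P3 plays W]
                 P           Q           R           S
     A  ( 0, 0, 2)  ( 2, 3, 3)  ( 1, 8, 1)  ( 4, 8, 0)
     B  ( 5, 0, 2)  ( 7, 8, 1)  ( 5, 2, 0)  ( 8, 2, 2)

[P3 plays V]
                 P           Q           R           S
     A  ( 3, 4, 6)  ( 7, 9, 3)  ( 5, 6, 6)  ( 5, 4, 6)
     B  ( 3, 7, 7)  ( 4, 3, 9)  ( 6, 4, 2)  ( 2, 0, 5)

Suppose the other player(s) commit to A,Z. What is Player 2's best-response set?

BR_2 = {P,R}

u_2(P vs A,Z) = 4
u_2(Q vs A,Z) = 0
u_2(R vs A,Z) = 4
u_2(S vs A,Z) = 0
max payoff 4 at {P,R}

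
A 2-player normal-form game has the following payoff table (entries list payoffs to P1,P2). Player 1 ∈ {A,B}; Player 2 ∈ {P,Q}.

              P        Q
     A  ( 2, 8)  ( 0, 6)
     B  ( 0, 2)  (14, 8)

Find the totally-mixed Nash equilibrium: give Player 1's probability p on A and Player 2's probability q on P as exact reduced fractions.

P1 indiff ⇒ q·2+(1-q)·0 = q·0+(1-q)·14 ⇒ q(2) = (1-q)(14) ⇒ q = 7/8
P2 indiff ⇒ p·8+(1-p)·2 = p·6+(1-p)·8 ⇒ p(2) = (1-p)(6) ⇒ p = 3/4

p=3/4, q=7/8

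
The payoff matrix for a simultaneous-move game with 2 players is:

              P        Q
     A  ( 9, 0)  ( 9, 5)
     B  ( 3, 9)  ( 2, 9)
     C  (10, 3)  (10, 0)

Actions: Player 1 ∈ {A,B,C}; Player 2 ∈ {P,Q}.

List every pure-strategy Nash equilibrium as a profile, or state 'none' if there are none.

(A,P): not NE [P1→C gives 10>9; P2→Q gives 5>0]
(A,Q): not NE [P1→C gives 10>9]
(B,P): not NE [P1→C gives 10>3]
(B,Q): not NE [P1→C gives 10>2]
(C,P): NE
(C,Q): not NE [P2→P gives 3>0]

Nash profiles: (C,P)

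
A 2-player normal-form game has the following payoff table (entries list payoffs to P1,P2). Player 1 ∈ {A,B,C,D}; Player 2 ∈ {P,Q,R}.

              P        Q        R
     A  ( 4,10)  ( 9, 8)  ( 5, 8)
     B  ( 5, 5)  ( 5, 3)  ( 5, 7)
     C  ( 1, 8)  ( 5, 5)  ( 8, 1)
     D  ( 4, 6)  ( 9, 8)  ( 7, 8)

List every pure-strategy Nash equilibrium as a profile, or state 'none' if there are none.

(A,P): not NE [P1→B gives 5>4]
(A,Q): not NE [P2→P gives 10>8]
(A,R): not NE [P1→C gives 8>5; P2→P gives 10>8]
(B,P): not NE [P2→R gives 7>5]
(B,Q): not NE [P1→D gives 9>5; P2→R gives 7>3]
(B,R): not NE [P1→C gives 8>5]
(C,P): not NE [P1→B gives 5>1]
(C,Q): not NE [P1→D gives 9>5; P2→P gives 8>5]
(C,R): not NE [P2→P gives 8>1]
(D,P): not NE [P1→B gives 5>4; P2→R gives 8>6]
(D,Q): NE
(D,R): not NE [P1→C gives 8>7]

PSNE = {(D,Q)}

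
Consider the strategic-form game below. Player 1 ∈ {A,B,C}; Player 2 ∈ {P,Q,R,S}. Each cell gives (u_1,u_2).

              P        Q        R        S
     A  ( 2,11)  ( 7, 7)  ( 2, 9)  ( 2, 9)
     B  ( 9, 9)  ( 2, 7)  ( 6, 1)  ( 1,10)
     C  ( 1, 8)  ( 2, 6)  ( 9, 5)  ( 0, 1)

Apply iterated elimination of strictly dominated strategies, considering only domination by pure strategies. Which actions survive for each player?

Survivors P1:{A,B} P2:{P,S}

P2 drop Q (P beats it: A:11>7 B:9>7 C:8>6)
P2 drop R (P beats it: A:11>9 B:9>1 C:8>5)
P1 drop C (A beats it: P:2>1 S:2>0)
P1→{A,B} P2→{P,S}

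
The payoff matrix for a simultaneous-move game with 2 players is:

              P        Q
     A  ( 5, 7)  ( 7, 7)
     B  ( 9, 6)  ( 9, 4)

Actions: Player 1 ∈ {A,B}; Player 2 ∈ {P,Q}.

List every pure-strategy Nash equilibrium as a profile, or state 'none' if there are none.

NE set: (B,P)

(A,P): not NE [P1→B gives 9>5]
(A,Q): not NE [P1→B gives 9>7]
(B,P): NE
(B,Q): not NE [P2→P gives 6>4]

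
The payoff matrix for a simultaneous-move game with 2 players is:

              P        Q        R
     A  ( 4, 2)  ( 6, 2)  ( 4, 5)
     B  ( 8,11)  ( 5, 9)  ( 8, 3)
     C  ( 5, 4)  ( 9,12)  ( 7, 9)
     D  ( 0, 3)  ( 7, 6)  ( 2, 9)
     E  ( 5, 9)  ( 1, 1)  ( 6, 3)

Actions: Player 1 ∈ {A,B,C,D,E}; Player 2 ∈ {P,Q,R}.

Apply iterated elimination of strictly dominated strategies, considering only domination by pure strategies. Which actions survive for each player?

Survivors P1:{B,C} P2:{P,Q}

P1 drop A (C beats it: P:5>4 Q:9>6 R:7>4)
P1 drop D (C beats it: P:5>0 Q:9>7 R:7>2)
P1 drop E (B beats it: P:8>5 Q:5>1 R:8>6)
P2 drop R (Q beats it: B:9>3 C:12>9)
P1→{B,C} P2→{P,Q}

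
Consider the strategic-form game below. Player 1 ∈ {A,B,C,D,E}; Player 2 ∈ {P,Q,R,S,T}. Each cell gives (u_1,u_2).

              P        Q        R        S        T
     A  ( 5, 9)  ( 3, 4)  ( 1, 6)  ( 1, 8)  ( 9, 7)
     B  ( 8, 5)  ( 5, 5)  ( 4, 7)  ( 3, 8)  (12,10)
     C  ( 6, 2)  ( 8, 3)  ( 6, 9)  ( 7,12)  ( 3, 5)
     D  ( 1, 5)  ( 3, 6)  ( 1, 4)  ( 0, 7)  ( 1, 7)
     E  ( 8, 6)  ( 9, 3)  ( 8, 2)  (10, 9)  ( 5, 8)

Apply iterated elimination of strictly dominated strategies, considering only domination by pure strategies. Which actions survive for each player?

P1 drop A (B beats it: P:8>5 Q:5>3 R:4>1 S:3>1 T:12>9)
P1 drop C (E beats it: P:8>6 Q:9>8 R:8>6 S:10>7 T:5>3)
P1 drop D (B beats it: P:8>1 Q:5>3 R:4>1 S:3>0 T:12>1)
P2 drop P (S beats it: B:8>5 E:9>6)
P2 drop Q (S beats it: B:8>5 E:9>3)
P2 drop R (S beats it: B:8>7 E:9>2)
P1→{B,E} P2→{S,T}

IESDS → P1:{B,E} P2:{S,T}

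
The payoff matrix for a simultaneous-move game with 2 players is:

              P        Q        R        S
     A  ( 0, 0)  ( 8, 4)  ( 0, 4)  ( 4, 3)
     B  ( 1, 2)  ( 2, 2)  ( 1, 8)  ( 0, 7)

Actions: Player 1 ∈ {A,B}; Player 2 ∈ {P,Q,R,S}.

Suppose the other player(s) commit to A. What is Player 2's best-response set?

P2 best: {Q,R}

u_2(P vs A) = 0
u_2(Q vs A) = 4
u_2(R vs A) = 4
u_2(S vs A) = 3
max payoff 4 at {Q,R}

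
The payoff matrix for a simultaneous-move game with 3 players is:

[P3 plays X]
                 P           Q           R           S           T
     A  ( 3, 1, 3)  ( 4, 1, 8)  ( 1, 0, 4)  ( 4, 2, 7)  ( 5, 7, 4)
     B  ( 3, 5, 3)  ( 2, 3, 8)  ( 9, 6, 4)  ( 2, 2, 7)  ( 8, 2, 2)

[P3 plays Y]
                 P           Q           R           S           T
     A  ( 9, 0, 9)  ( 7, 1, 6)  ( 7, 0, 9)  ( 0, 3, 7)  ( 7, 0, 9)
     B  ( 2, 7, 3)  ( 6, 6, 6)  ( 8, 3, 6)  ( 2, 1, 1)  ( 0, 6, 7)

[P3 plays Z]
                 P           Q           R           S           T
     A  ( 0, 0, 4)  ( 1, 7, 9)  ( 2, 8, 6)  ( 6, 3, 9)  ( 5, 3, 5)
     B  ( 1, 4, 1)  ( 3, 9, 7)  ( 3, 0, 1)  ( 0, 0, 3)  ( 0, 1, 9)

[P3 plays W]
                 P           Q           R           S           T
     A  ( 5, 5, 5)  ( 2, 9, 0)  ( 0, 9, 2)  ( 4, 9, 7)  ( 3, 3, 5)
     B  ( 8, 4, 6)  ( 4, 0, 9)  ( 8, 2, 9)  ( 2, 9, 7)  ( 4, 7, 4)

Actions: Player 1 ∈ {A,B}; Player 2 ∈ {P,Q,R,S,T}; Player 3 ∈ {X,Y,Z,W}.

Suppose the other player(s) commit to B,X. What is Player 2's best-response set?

argmax u_2 = {R}

u_2(P vs B,X) = 5
u_2(Q vs B,X) = 3
u_2(R vs B,X) = 6
u_2(S vs B,X) = 2
u_2(T vs B,X) = 2
max payoff 6 at {R}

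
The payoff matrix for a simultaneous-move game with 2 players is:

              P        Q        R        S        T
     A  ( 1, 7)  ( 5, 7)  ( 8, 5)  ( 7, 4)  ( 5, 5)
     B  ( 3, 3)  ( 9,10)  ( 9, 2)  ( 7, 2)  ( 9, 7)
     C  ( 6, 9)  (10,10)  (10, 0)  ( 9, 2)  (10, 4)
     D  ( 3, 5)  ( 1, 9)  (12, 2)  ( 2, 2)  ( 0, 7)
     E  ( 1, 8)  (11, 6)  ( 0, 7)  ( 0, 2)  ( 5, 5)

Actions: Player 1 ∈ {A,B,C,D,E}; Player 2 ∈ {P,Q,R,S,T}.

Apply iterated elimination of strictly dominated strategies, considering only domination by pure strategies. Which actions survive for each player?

Survivors P1:{C,E} P2:{P,Q}

P1 drop A (C beats it: P:6>1 Q:10>5 R:10>8 S:9>7 T:10>5)
P1 drop B (C beats it: P:6>3 Q:10>9 R:10>9 S:9>7 T:10>9)
P2 drop R (P beats it: C:9>0 D:5>2 E:8>7)
P1 drop D (C beats it: P:6>3 Q:10>1 S:9>2 T:10>0)
P2 drop S (P beats it: C:9>2 E:8>2)
P2 drop T (P beats it: C:9>4 E:8>5)
P1→{C,E} P2→{P,Q}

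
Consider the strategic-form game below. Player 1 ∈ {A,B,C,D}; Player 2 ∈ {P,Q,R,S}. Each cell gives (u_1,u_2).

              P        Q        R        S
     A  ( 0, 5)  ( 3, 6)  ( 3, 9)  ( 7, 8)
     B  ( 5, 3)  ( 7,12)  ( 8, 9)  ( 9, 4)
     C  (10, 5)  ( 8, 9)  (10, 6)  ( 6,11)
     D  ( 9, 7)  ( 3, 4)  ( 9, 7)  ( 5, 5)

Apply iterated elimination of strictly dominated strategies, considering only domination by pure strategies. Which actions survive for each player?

P1 drop A (B beats it: P:5>0 Q:7>3 R:8>3 S:9>7)
P1 drop D (C beats it: P:10>9 Q:8>3 R:10>9 S:6>5)
P2 drop P (Q beats it: B:12>3 C:9>5)
P2 drop R (Q beats it: B:12>9 C:9>6)
P1→{B,C} P2→{Q,S}

Remaining: P1:{B,C} P2:{Q,S}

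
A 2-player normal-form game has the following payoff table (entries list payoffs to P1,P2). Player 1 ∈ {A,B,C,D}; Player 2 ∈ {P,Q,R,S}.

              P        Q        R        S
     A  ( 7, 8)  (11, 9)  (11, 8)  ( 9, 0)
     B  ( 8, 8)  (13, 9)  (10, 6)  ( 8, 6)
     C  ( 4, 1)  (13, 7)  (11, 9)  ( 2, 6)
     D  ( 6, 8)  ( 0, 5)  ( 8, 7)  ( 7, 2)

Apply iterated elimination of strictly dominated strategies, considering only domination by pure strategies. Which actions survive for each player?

P1 drop D (A beats it: P:7>6 Q:11>0 R:11>8 S:9>7)
P2 drop P (Q beats it: A:9>8 B:9>8 C:7>1)
P2 drop S (Q beats it: A:9>0 B:9>6 C:7>6)
P1→{A,B,C} P2→{Q,R}

IESDS → P1:{A,B,C} P2:{Q,R}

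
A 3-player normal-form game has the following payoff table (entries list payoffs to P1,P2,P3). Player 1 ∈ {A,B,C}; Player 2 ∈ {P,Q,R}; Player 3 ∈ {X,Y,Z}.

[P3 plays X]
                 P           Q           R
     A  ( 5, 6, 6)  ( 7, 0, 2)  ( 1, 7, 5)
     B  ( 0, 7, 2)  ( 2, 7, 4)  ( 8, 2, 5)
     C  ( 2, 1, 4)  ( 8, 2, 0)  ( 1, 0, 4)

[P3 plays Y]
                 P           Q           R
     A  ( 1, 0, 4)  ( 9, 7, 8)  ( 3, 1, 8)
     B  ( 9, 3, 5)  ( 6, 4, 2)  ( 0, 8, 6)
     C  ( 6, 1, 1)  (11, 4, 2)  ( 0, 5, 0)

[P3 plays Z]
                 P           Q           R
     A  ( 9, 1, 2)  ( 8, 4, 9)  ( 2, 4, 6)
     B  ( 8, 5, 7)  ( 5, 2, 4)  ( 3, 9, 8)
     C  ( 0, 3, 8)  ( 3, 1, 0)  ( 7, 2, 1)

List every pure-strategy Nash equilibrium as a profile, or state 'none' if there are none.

(A,P,X): not NE [P2→R gives 7>6]
(A,P,Y): not NE [P1→B gives 9>1; P2→Q gives 7>0; P3→X gives 6>4]
(A,P,Z): not NE [P2→R gives 4>1; P3→X gives 6>2]
(A,Q,X): not NE [P1→C gives 8>7; P2→R gives 7>0; P3→Z gives 9>2]
(A,Q,Y): not NE [P1→C gives 11>9; P3→Z gives 9>8]
(A,Q,Z): NE
(A,R,X): not NE [P1→B gives 8>1; P3→Y gives 8>5]
(A,R,Y): not NE [P2→Q gives 7>1]
(A,R,Z): not NE [P1→C gives 7>2; P3→Y gives 8>6]
(B,P,X): not NE [P1→A gives 5>0; P3→Z gives 7>2]
(B,P,Y): not NE [P2→R gives 8>3; P3→Z gives 7>5]
(B,P,Z): not NE [P1→A gives 9>8; P2→R gives 9>5]
(B,Q,X): not NE [P1→C gives 8>2]
(B,Q,Y): not NE [P1→C gives 11>6; P2→R gives 8>4; P3→Z gives 4>2]
(B,Q,Z): not NE [P1→A gives 8>5; P2→R gives 9>2]
(B,R,X): not NE [P2→Q gives 7>2; P3→Z gives 8>5]
(B,R,Y): not NE [P1→A gives 3>0; P3→Z gives 8>6]
(B,R,Z): not NE [P1→C gives 7>3]
(C,P,X): not NE [P1→A gives 5>2; P2→Q gives 2>1; P3→Z gives 8>4]
(C,P,Y): not NE [P1→B gives 9>6; P2→R gives 5>1; P3→Z gives 8>1]
(C,P,Z): not NE [P1→A gives 9>0]
(C,Q,X): not NE [P3→Y gives 2>0]
(C,Q,Y): not NE [P2→R gives 5>4]
(C,Q,Z): not NE [P1→A gives 8>3; P2→P gives 3>1; P3→Y gives 2>0]
(C,R,X): not NE [P1→B gives 8>1; P2→Q gives 2>0]
(C,R,Y): not NE [P1→A gives 3>0; P3→X gives 4>0]
(C,R,Z): not NE [P2→P gives 3>2; P3→X gives 4>1]

NE set: (A,Q,Z)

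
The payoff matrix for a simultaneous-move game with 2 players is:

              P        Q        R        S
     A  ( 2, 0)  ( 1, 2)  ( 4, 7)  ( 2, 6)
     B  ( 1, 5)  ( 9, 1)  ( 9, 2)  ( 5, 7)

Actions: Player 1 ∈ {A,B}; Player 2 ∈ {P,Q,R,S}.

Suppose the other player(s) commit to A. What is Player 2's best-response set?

u_2(P vs A) = 0
u_2(Q vs A) = 2
u_2(R vs A) = 7
u_2(S vs A) = 6
max payoff 7 at {R}

argmax u_2 = {R}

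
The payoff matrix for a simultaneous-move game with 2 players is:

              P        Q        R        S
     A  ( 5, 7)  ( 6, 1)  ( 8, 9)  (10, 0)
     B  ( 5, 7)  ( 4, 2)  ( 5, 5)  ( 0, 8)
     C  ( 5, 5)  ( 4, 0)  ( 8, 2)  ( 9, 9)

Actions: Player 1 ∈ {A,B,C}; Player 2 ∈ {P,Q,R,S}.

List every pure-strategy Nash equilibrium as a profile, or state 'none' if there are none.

(A,P): not NE [P2→R gives 9>7]
(A,Q): not NE [P2→R gives 9>1]
(A,R): NE
(A,S): not NE [P2→R gives 9>0]
(B,P): not NE [P2→S gives 8>7]
(B,Q): not NE [P1→A gives 6>4; P2→S gives 8>2]
(B,R): not NE [P1→C gives 8>5; P2→S gives 8>5]
(B,S): not NE [P1→A gives 10>0]
(C,P): not NE [P2→S gives 9>5]
(C,Q): not NE [P1→A gives 6>4; P2→S gives 9>0]
(C,R): not NE [P2→S gives 9>2]
(C,S): not NE [P1→A gives 10>9]

NE set: (A,R)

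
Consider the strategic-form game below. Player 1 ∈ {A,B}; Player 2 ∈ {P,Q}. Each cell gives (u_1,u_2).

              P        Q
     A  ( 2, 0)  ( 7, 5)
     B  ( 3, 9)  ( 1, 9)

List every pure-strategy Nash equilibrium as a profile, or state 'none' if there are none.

(A,P): not NE [P1→B gives 3>2; P2→Q gives 5>0]
(A,Q): NE
(B,P): NE
(B,Q): not NE [P1→A gives 7>1]

Nash profiles: (A,Q), (B,P)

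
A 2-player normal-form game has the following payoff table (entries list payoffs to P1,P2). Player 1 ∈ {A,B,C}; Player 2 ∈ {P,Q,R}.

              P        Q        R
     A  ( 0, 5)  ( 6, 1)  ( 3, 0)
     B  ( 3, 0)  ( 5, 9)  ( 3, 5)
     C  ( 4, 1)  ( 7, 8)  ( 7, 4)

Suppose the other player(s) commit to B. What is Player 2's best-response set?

P2 best: {Q}

u_2(P vs B) = 0
u_2(Q vs B) = 9
u_2(R vs B) = 5
max payoff 9 at {Q}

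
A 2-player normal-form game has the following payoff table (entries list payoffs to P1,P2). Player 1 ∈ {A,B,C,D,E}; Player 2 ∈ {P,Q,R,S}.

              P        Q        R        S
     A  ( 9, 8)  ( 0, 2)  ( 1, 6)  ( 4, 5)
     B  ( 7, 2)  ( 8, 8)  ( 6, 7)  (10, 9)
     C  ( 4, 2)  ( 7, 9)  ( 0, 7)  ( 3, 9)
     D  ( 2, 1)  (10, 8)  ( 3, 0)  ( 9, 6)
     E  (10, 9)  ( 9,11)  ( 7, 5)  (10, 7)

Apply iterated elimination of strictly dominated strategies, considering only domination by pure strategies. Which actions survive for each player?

P1 drop A (E beats it: P:10>9 Q:9>0 R:7>1 S:10>4)
P1 drop C (B beats it: P:7>4 Q:8>7 R:6>0 S:10>3)
P2 drop P (Q beats it: B:8>2 D:8>1 E:11>9)
P2 drop R (Q beats it: B:8>7 D:8>0 E:11>5)
P1→{B,D,E} P2→{Q,S}

Remaining: P1:{B,D,E} P2:{Q,S}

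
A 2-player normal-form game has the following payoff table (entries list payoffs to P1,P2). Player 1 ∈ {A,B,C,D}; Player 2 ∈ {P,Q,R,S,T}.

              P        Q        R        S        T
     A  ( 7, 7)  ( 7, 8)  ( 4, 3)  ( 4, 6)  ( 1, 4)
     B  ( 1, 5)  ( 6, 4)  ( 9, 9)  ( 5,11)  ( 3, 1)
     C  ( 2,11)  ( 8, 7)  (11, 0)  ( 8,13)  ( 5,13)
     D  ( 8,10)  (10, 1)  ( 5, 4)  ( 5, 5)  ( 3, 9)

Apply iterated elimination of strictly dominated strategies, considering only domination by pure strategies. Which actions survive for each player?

Remaining: P1:{C,D} P2:{P,S,T}

P1 drop A (D beats it: P:8>7 Q:10>7 R:5>4 S:5>4 T:3>1)
P1 drop B (C beats it: P:2>1 Q:8>6 R:11>9 S:8>5 T:5>3)
P2 drop Q (P beats it: C:11>7 D:10>1)
P2 drop R (P beats it: C:11>0 D:10>4)
P1→{C,D} P2→{P,S,T}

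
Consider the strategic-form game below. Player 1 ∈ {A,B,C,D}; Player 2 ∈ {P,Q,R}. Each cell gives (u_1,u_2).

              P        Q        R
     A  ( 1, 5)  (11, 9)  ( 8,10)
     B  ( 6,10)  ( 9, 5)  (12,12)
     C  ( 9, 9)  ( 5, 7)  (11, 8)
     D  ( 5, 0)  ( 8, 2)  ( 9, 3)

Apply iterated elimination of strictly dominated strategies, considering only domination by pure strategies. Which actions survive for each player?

P1 drop D (B beats it: P:6>5 Q:9>8 R:12>9)
P2 drop Q (R beats it: A:10>9 B:12>5 C:8>7)
P1 drop A (B beats it: P:6>1 R:12>8)
P1→{B,C} P2→{P,R}

Remaining: P1:{B,C} P2:{P,R}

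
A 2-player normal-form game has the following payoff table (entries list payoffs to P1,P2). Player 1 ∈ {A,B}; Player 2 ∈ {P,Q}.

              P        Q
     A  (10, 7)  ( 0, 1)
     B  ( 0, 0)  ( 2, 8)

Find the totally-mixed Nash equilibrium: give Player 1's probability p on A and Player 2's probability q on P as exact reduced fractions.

P1 indiff ⇒ q·10+(1-q)·0 = q·0+(1-q)·2 ⇒ q(10) = (1-q)(2) ⇒ q = 1/6
P2 indiff ⇒ p·7+(1-p)·0 = p·1+(1-p)·8 ⇒ p(6) = (1-p)(8) ⇒ p = 4/7

(p,q) = (4/7, 1/6)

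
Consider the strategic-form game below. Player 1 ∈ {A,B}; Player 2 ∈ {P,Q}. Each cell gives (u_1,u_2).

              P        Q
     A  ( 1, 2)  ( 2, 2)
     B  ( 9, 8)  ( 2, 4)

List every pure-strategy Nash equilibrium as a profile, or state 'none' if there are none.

(A,P): not NE [P1→B gives 9>1]
(A,Q): NE
(B,P): NE
(B,Q): not NE [P2→P gives 8>4]

NE set: (A,Q), (B,P)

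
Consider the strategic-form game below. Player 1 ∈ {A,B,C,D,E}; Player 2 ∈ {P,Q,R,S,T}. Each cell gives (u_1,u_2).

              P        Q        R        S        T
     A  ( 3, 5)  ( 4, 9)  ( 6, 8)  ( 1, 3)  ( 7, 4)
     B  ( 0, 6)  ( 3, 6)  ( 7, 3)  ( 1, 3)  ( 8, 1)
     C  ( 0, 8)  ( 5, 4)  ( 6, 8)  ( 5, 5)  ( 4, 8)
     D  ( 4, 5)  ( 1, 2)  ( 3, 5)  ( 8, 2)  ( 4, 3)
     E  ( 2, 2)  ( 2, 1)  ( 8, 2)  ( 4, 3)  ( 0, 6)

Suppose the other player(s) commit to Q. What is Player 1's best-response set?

u_1(A vs Q) = 4
u_1(B vs Q) = 3
u_1(C vs Q) = 5
u_1(D vs Q) = 1
u_1(E vs Q) = 2
max payoff 5 at {C}

argmax u_1 = {C}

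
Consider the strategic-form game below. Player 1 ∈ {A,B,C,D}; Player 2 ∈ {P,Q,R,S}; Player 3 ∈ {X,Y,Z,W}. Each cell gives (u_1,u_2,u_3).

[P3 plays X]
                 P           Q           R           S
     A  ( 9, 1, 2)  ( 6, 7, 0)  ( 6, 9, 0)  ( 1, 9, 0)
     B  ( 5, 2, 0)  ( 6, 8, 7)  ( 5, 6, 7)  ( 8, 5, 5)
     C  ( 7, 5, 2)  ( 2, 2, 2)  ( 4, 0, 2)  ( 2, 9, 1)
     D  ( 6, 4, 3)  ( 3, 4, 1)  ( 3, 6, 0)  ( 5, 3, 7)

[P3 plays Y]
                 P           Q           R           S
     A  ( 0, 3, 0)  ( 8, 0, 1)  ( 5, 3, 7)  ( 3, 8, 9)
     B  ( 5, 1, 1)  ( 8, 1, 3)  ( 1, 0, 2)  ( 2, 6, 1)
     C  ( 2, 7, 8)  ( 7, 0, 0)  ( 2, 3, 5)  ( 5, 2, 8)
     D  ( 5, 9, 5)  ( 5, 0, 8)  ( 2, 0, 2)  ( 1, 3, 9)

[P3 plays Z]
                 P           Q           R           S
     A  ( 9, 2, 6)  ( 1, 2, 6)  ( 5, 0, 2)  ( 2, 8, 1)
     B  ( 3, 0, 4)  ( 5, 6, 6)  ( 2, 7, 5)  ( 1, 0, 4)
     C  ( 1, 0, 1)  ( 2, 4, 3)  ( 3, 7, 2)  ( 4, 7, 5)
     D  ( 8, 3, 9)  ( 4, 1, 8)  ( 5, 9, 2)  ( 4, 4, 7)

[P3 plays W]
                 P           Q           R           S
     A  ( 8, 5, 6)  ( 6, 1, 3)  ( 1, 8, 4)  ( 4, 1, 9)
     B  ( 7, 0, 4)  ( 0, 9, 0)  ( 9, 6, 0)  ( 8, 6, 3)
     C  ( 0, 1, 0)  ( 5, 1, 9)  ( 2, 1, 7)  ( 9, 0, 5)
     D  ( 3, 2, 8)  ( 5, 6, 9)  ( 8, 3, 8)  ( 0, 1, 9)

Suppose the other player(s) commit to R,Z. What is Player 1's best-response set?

BR_1 = {A,D}

u_1(A vs R,Z) = 5
u_1(B vs R,Z) = 2
u_1(C vs R,Z) = 3
u_1(D vs R,Z) = 5
max payoff 5 at {A,D}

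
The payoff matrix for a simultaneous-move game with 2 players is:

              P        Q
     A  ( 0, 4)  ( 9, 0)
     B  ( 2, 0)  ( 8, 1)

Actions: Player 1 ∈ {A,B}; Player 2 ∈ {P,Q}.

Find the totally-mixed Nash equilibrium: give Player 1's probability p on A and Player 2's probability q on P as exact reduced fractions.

p=1/5, q=1/3

P1 indiff ⇒ q·0+(1-q)·9 = q·2+(1-q)·8 ⇒ q(-2) = (1-q)(-1) ⇒ q = 1/3
P2 indiff ⇒ p·4+(1-p)·0 = p·0+(1-p)·1 ⇒ p(4) = (1-p)(1) ⇒ p = 1/5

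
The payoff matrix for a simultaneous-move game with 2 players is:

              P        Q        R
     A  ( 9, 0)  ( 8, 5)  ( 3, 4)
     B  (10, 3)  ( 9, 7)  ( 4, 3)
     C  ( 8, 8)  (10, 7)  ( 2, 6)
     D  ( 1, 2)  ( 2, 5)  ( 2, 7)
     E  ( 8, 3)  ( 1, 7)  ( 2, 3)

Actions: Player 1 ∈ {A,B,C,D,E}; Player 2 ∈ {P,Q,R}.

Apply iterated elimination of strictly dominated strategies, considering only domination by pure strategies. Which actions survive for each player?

P1 drop A (B beats it: P:10>9 Q:9>8 R:4>3)
P1 drop D (B beats it: P:10>1 Q:9>2 R:4>2)
P1 drop E (B beats it: P:10>8 Q:9>1 R:4>2)
P2 drop R (Q beats it: B:7>3 C:7>6)
P1→{B,C} P2→{P,Q}

Remaining: P1:{B,C} P2:{P,Q}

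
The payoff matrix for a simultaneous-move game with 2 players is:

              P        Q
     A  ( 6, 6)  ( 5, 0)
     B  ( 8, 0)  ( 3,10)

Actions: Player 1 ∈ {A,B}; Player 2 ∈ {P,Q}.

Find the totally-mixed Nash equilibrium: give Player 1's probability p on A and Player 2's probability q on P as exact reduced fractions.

P1 indiff ⇒ q·6+(1-q)·5 = q·8+(1-q)·3 ⇒ q(-2) = (1-q)(-2) ⇒ q = 1/2
P2 indiff ⇒ p·6+(1-p)·0 = p·0+(1-p)·10 ⇒ p(6) = (1-p)(10) ⇒ p = 5/8

(p,q) = (5/8, 1/2)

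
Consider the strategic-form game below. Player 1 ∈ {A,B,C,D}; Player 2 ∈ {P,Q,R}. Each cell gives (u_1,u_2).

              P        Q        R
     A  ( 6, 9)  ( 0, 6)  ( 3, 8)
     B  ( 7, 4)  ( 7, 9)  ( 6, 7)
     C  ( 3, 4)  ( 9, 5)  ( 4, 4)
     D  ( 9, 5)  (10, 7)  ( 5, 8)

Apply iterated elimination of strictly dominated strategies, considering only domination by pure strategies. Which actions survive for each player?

P1 drop A (B beats it: P:7>6 Q:7>0 R:6>3)
P1 drop C (D beats it: P:9>3 Q:10>9 R:5>4)
P2 drop P (Q beats it: B:9>4 D:7>5)
P1→{B,D} P2→{Q,R}

Remaining: P1:{B,D} P2:{Q,R}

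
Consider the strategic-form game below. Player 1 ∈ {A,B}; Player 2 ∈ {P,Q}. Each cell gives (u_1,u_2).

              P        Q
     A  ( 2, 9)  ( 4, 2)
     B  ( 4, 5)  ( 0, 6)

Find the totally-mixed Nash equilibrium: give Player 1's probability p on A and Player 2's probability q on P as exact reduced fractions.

P1 indiff ⇒ q·2+(1-q)·4 = q·4+(1-q)·0 ⇒ q(-2) = (1-q)(-4) ⇒ q = 2/3
P2 indiff ⇒ p·9+(1-p)·5 = p·2+(1-p)·6 ⇒ p(7) = (1-p)(1) ⇒ p = 1/8

p=1/8, q=2/3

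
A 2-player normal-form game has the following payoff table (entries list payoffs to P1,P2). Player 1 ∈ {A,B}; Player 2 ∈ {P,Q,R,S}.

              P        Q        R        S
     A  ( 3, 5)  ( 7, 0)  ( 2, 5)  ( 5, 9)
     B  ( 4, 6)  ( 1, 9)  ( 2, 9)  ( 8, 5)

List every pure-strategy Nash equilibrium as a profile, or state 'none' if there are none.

(A,P): not NE [P1→B gives 4>3; P2→S gives 9>5]
(A,Q): not NE [P2→S gives 9>0]
(A,R): not NE [P2→S gives 9>5]
(A,S): not NE [P1→B gives 8>5]
(B,P): not NE [P2→R gives 9>6]
(B,Q): not NE [P1→A gives 7>1]
(B,R): NE
(B,S): not NE [P2→R gives 9>5]

NE set: (B,R)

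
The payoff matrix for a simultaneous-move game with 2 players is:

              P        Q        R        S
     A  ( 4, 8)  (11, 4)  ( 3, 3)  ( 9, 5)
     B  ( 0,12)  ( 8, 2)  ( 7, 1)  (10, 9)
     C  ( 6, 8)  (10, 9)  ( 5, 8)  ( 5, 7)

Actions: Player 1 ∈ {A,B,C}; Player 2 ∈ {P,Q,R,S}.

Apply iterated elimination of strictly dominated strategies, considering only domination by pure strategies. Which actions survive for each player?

Survivors P1:{A,C} P2:{P,Q}

P2 drop R (Q beats it: A:4>3 B:2>1 C:9>8)
P2 drop S (P beats it: A:8>5 B:12>9 C:8>7)
P1 drop B (A beats it: P:4>0 Q:11>8)
P1→{A,C} P2→{P,Q}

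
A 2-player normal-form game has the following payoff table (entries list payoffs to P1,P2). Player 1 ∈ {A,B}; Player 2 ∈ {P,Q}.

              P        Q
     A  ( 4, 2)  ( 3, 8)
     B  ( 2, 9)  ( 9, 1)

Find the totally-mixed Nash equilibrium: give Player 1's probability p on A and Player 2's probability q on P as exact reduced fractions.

p=4/7, q=3/4

P1 indiff ⇒ q·4+(1-q)·3 = q·2+(1-q)·9 ⇒ q(2) = (1-q)(6) ⇒ q = 3/4
P2 indiff ⇒ p·2+(1-p)·9 = p·8+(1-p)·1 ⇒ p(-6) = (1-p)(-8) ⇒ p = 4/7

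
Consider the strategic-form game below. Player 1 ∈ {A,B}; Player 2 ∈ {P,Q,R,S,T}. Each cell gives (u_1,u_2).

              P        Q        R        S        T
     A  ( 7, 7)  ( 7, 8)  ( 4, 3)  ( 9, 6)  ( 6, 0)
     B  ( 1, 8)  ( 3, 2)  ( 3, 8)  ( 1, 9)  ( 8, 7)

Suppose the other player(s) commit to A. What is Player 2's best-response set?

u_2(P vs A) = 7
u_2(Q vs A) = 8
u_2(R vs A) = 3
u_2(S vs A) = 6
u_2(T vs A) = 0
max payoff 8 at {Q}

argmax u_2 = {Q}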